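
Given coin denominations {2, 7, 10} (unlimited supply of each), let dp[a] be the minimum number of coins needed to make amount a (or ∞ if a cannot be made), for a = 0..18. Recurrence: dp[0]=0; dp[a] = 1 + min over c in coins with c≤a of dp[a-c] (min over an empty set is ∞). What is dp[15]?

5

 a  0  1  2  3  4  5  6  7  8  9 10 11 12 13 14 15 16 17 18
dp  0  -  1  -  2  -  3  1  4  2  1  3  2  4  2  5  3  2  4
(- denotes ∞ / unreachable)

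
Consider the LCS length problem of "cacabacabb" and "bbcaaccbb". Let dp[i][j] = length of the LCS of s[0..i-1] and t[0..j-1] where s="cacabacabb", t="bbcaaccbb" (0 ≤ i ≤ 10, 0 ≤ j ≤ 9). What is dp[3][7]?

   ''  b  b  c  a  a  c  c  b  b
''  0  0  0  0  0  0  0  0  0  0
 c  0  0  0  1  1  1  1  1  1  1
 a  0  0  0  1  2  2  2  2  2  2
 c  0  0  0  1  2  2  3  3  3  3
 a  0  0  0  1  2  3  3  3  3  3
 b  0  1  1  1  2  3  3  3  4  4
 a  0  1  1  1  2  3  3  3  4  4
 c  0  1  1  2  2  3  4  4  4  4
 a  0  1  1  2  3  3  4  4  4  4
 b  0  1  2  2  3  3  4  4  5  5
 b  0  1  2  2  3  3  4  4  5  6

3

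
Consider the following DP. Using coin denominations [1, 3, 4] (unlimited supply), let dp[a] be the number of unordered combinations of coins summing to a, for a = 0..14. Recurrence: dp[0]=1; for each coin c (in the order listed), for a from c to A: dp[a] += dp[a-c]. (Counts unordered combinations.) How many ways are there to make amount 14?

13

after  coin     0     1     2     3     4     5     6     7     8     9    10    11    12    13    14
          1     1     1     1     1     1     1     1     1     1     1     1     1     1     1     1
          3     1     1     1     2     2     2     3     3     3     4     4     4     5     5     5
          4     1     1     1     2     3     3     4     5     6     7     8     9    11    12    13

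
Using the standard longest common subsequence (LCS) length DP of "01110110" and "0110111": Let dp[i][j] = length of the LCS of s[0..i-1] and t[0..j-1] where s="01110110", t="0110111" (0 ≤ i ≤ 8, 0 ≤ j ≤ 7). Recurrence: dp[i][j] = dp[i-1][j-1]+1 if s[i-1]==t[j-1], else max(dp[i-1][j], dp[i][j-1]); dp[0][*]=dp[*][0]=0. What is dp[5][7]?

4

   ''  0  1  1  0  1  1  1
''  0  0  0  0  0  0  0  0
 0  0  1  1  1  1  1  1  1
 1  0  1  2  2  2  2  2  2
 1  0  1  2  3  3  3  3  3
 1  0  1  2  3  3  4  4  4
 0  0  1  2  3  4  4  4  4
 1  0  1  2  3  4  5  5  5
 1  0  1  2  3  4  5  6  6
 0  0  1  2  3  4  5  6  6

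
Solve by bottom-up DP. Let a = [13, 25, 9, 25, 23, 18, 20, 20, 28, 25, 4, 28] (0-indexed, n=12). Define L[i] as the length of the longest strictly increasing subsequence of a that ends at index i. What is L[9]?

   i    0    1    2    3    4    5    6    7    8    9   10   11
a[i]   13   25    9   25   23   18   20   20   28   25    4   28
L[i]    1    2    1    2    2    2    3    3    4    4    1    5

4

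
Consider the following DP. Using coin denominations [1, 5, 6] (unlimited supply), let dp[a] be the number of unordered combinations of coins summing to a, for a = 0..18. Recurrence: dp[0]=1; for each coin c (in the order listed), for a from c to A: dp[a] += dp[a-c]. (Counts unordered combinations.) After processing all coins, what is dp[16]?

8

after  coin     0     1     2     3     4     5     6     7     8     9    10    11    12    13    14    15    16    17    18
          1     1     1     1     1     1     1     1     1     1     1     1     1     1     1     1     1     1     1     1
          5     1     1     1     1     1     2     2     2     2     2     3     3     3     3     3     4     4     4     4
          6     1     1     1     1     1     2     3     3     3     3     4     5     6     6     6     7     8     9    10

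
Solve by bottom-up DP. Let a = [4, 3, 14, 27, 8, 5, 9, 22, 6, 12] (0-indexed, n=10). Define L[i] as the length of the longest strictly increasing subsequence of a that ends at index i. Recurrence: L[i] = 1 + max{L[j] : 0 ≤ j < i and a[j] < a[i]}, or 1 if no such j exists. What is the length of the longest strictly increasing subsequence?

4

   i    0    1    2    3    4    5    6    7    8    9
a[i]    4    3   14   27    8    5    9   22    6   12
L[i]    1    1    2    3    2    2    3    4    3    4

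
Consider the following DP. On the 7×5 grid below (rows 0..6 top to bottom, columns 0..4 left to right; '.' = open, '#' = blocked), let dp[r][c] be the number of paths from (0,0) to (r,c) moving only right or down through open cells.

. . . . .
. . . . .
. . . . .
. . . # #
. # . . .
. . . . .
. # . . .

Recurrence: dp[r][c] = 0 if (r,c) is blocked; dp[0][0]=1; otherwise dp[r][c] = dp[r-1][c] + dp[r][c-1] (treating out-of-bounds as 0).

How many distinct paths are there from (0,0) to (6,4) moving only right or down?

63

r\c   0   1   2   3   4
  0   1   1   1   1   1
  1   1   2   3   4   5
  2   1   3   6  10  15
  3   1   4  10   0   0
  4   1   0  10  10  10
  5   1   1  11  21  31
  6   1   0  11  32  63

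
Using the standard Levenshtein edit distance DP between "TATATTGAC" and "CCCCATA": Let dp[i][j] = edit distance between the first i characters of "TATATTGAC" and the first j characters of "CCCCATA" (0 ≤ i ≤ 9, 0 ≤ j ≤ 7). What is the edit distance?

   ''  C  C  C  C  A  T  A
''  0  1  2  3  4  5  6  7
 T  1  1  2  3  4  5  5  6
 A  2  2  2  3  4  4  5  5
 T  3  3  3  3  4  5  4  5
 A  4  4  4  4  4  4  5  4
 T  5  5  5  5  5  5  4  5
 T  6  6  6  6  6  6  5  5
 G  7  7  7  7  7  7  6  6
 A  8  8  8  8  8  7  7  6
 C  9  8  8  8  8  8  8  7

7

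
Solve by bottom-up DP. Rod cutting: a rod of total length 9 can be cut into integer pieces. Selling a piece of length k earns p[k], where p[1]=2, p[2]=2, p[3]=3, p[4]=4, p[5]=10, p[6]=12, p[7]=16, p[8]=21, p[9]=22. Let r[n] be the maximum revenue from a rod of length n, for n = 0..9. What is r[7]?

   n    0    1    2    3    4    5    6    7    8    9
r[n]    0    2    4    6    8   10   12   16   21   23

16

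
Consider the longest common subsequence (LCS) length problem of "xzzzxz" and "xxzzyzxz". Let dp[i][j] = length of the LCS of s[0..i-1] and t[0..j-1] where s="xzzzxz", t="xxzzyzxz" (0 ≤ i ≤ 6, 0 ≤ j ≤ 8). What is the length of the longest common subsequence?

   ''  x  x  z  z  y  z  x  z
''  0  0  0  0  0  0  0  0  0
 x  0  1  1  1  1  1  1  1  1
 z  0  1  1  2  2  2  2  2  2
 z  0  1  1  2  3  3  3  3  3
 z  0  1  1  2  3  3  4  4  4
 x  0  1  2  2  3  3  4  5  5
 z  0  1  2  3  3  3  4  5  6

6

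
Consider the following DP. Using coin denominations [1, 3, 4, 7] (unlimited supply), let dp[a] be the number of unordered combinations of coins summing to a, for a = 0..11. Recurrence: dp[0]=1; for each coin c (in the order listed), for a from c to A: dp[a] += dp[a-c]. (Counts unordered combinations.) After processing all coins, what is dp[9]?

8

after  coin     0     1     2     3     4     5     6     7     8     9    10    11
          1     1     1     1     1     1     1     1     1     1     1     1     1
          3     1     1     1     2     2     2     3     3     3     4     4     4
          4     1     1     1     2     3     3     4     5     6     7     8     9
          7     1     1     1     2     3     3     4     6     7     8    10    12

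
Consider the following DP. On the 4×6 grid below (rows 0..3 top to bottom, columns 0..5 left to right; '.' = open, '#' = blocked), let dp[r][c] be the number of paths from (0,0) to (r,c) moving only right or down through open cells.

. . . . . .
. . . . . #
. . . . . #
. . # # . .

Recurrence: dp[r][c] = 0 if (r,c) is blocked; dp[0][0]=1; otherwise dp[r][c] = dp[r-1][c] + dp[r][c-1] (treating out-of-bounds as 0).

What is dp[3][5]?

15

r\c   0   1   2   3   4   5
  0   1   1   1   1   1   1
  1   1   2   3   4   5   0
  2   1   3   6  10  15   0
  3   1   4   0   0  15  15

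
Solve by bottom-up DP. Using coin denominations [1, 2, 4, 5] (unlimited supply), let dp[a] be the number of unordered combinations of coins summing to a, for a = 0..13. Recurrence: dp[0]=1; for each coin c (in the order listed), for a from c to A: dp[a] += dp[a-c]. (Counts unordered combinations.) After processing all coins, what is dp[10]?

after  coin     0     1     2     3     4     5     6     7     8     9    10    11    12    13
          1     1     1     1     1     1     1     1     1     1     1     1     1     1     1
          2     1     1     2     2     3     3     4     4     5     5     6     6     7     7
          4     1     1     2     2     4     4     6     6     9     9    12    12    16    16
          5     1     1     2     2     4     5     7     8    11    13    17    19    24    27

17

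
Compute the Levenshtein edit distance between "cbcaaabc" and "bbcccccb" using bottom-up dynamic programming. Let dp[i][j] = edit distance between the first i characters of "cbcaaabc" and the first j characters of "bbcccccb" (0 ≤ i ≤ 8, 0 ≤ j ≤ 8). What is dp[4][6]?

   ''  b  b  c  c  c  c  c  b
''  0  1  2  3  4  5  6  7  8
 c  1  1  2  2  3  4  5  6  7
 b  2  1  1  2  3  4  5  6  6
 c  3  2  2  1  2  3  4  5  6
 a  4  3  3  2  2  3  4  5  6
 a  5  4  4  3  3  3  4  5  6
 a  6  5  5  4  4  4  4  5  6
 b  7  6  5  5  5  5  5  5  5
 c  8  7  6  5  5  5  5  5  6

4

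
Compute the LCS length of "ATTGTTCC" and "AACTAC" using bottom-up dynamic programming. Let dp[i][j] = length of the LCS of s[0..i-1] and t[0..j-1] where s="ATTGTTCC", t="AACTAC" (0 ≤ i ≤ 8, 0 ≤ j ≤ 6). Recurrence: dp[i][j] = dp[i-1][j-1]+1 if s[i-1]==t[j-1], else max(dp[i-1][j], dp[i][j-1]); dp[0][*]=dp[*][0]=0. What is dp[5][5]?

   ''  A  A  C  T  A  C
''  0  0  0  0  0  0  0
 A  0  1  1  1  1  1  1
 T  0  1  1  1  2  2  2
 T  0  1  1  1  2  2  2
 G  0  1  1  1  2  2  2
 T  0  1  1  1  2  2  2
 T  0  1  1  1  2  2  2
 C  0  1  1  2  2  2  3
 C  0  1  1  2  2  2  3

2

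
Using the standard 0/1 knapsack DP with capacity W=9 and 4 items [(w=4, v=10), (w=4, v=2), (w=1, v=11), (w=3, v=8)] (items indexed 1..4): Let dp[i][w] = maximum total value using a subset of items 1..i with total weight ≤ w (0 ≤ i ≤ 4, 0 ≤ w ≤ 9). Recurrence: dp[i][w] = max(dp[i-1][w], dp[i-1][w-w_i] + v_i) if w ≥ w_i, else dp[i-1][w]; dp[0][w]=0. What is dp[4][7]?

i\w   0   1   2   3   4   5   6   7   8   9
  0   0   0   0   0   0   0   0   0   0   0
  1   0   0   0   0  10  10  10  10  10  10
  2   0   0   0   0  10  10  10  10  12  12
  3   0  11  11  11  11  21  21  21  21  23
  4   0  11  11  11  19  21  21  21  29  29

21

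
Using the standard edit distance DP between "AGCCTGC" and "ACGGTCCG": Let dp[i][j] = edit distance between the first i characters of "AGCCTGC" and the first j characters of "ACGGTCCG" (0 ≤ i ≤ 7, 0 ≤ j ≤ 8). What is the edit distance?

5

   ''  A  C  G  G  T  C  C  G
''  0  1  2  3  4  5  6  7  8
 A  1  0  1  2  3  4  5  6  7
 G  2  1  1  1  2  3  4  5  6
 C  3  2  1  2  2  3  3  4  5
 C  4  3  2  2  3  3  3  3  4
 T  5  4  3  3  3  3  4  4  4
 G  6  5  4  3  3  4  4  5  4
 C  7  6  5  4  4  4  4  4  5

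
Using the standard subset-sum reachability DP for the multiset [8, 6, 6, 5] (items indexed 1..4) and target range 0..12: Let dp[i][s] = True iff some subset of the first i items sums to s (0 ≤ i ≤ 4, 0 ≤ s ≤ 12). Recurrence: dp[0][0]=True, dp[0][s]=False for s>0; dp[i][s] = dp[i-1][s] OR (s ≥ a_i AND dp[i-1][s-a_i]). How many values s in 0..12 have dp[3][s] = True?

4

i\s   0   1   2   3   4   5   6   7   8   9  10  11  12
  0   T   F   F   F   F   F   F   F   F   F   F   F   F
  1   T   F   F   F   F   F   F   F   T   F   F   F   F
  2   T   F   F   F   F   F   T   F   T   F   F   F   F
  3   T   F   F   F   F   F   T   F   T   F   F   F   T
  4   T   F   F   F   F   T   T   F   T   F   F   T   T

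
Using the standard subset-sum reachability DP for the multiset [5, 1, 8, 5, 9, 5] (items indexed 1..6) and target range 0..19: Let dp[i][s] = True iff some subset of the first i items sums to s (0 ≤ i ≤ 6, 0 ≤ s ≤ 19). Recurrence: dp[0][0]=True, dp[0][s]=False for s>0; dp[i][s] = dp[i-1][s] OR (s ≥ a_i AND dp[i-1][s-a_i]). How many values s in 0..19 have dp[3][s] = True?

i\s   0   1   2   3   4   5   6   7   8   9  10  11  12  13  14  15  16  17  18  19
  0   T   F   F   F   F   F   F   F   F   F   F   F   F   F   F   F   F   F   F   F
  1   T   F   F   F   F   T   F   F   F   F   F   F   F   F   F   F   F   F   F   F
  2   T   T   F   F   F   T   T   F   F   F   F   F   F   F   F   F   F   F   F   F
  3   T   T   F   F   F   T   T   F   T   T   F   F   F   T   T   F   F   F   F   F
  4   T   T   F   F   F   T   T   F   T   T   T   T   F   T   T   F   F   F   T   T
  5   T   T   F   F   F   T   T   F   T   T   T   T   F   T   T   T   F   T   T   T
  6   T   T   F   F   F   T   T   F   T   T   T   T   F   T   T   T   T   T   T   T

8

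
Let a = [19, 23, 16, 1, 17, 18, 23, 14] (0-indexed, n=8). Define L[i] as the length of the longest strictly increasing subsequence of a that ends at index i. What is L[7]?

   i    0    1    2    3    4    5    6    7
a[i]   19   23   16    1   17   18   23   14
L[i]    1    2    1    1    2    3    4    2

2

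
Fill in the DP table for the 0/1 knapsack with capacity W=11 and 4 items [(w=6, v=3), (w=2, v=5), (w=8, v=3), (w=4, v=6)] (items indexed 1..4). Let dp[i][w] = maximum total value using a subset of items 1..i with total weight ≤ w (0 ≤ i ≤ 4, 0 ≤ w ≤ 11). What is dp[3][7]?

5

i\w   0   1   2   3   4   5   6   7   8   9  10  11
  0   0   0   0   0   0   0   0   0   0   0   0   0
  1   0   0   0   0   0   0   3   3   3   3   3   3
  2   0   0   5   5   5   5   5   5   8   8   8   8
  3   0   0   5   5   5   5   5   5   8   8   8   8
  4   0   0   5   5   6   6  11  11  11  11  11  11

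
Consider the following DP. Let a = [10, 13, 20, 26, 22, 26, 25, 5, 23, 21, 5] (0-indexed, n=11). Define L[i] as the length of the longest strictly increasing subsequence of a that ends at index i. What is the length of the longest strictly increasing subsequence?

   i    0    1    2    3    4    5    6    7    8    9   10
a[i]   10   13   20   26   22   26   25    5   23   21    5
L[i]    1    2    3    4    4    5    5    1    5    4    1

5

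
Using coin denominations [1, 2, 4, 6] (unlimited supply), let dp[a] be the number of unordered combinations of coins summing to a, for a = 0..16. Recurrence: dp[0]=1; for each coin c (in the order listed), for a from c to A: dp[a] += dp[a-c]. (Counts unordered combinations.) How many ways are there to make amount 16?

41

after  coin     0     1     2     3     4     5     6     7     8     9    10    11    12    13    14    15    16
          1     1     1     1     1     1     1     1     1     1     1     1     1     1     1     1     1     1
          2     1     1     2     2     3     3     4     4     5     5     6     6     7     7     8     8     9
          4     1     1     2     2     4     4     6     6     9     9    12    12    16    16    20    20    25
          6     1     1     2     2     4     4     7     7    11    11    16    16    23    23    31    31    41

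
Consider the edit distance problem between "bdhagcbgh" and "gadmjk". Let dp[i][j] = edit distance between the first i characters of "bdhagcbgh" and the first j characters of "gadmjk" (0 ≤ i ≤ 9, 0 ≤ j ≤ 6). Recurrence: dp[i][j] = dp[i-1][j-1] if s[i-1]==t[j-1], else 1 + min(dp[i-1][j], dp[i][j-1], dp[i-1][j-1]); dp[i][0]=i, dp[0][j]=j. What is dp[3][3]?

3

   ''  g  a  d  m  j  k
''  0  1  2  3  4  5  6
 b  1  1  2  3  4  5  6
 d  2  2  2  2  3  4  5
 h  3  3  3  3  3  4  5
 a  4  4  3  4  4  4  5
 g  5  4  4  4  5  5  5
 c  6  5  5  5  5  6  6
 b  7  6  6  6  6  6  7
 g  8  7  7  7  7  7  7
 h  9  8  8  8  8  8  8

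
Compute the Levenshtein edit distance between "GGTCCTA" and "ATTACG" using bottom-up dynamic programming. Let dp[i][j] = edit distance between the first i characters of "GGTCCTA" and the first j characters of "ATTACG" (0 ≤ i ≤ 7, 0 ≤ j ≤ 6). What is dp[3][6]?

5

   ''  A  T  T  A  C  G
''  0  1  2  3  4  5  6
 G  1  1  2  3  4  5  5
 G  2  2  2  3  4  5  5
 T  3  3  2  2  3  4  5
 C  4  4  3  3  3  3  4
 C  5  5  4  4  4  3  4
 T  6  6  5  4  5  4  4
 A  7  6  6  5  4  5  5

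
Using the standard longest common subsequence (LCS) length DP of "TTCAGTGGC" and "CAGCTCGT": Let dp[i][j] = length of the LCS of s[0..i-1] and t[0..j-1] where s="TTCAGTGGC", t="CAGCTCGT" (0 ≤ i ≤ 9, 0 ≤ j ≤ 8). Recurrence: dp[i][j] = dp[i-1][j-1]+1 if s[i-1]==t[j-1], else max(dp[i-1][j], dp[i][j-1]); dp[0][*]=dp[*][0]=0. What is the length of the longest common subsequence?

   ''  C  A  G  C  T  C  G  T
''  0  0  0  0  0  0  0  0  0
 T  0  0  0  0  0  1  1  1  1
 T  0  0  0  0  0  1  1  1  2
 C  0  1  1  1  1  1  2  2  2
 A  0  1  2  2  2  2  2  2  2
 G  0  1  2  3  3  3  3  3  3
 T  0  1  2  3  3  4  4  4  4
 G  0  1  2  3  3  4  4  5  5
 G  0  1  2  3  3  4  4  5  5
 C  0  1  2  3  4  4  5  5  5

5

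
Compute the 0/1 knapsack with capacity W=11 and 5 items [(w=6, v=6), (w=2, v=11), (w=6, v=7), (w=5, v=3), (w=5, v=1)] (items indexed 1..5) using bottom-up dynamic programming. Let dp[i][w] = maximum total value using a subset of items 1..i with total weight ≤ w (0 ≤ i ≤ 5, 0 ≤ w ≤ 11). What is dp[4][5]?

11

i\w   0   1   2   3   4   5   6   7   8   9  10  11
  0   0   0   0   0   0   0   0   0   0   0   0   0
  1   0   0   0   0   0   0   6   6   6   6   6   6
  2   0   0  11  11  11  11  11  11  17  17  17  17
  3   0   0  11  11  11  11  11  11  18  18  18  18
  4   0   0  11  11  11  11  11  14  18  18  18  18
  5   0   0  11  11  11  11  11  14  18  18  18  18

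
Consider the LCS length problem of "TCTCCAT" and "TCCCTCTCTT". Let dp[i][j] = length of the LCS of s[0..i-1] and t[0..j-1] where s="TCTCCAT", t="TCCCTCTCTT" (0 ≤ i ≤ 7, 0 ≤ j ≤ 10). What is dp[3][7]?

3

   ''  T  C  C  C  T  C  T  C  T  T
''  0  0  0  0  0  0  0  0  0  0  0
 T  0  1  1  1  1  1  1  1  1  1  1
 C  0  1  2  2  2  2  2  2  2  2  2
 T  0  1  2  2  2  3  3  3  3  3  3
 C  0  1  2  3  3  3  4  4  4  4  4
 C  0  1  2  3  4  4  4  4  5  5  5
 A  0  1  2  3  4  4  4  4  5  5  5
 T  0  1  2  3  4  5  5  5  5  6  6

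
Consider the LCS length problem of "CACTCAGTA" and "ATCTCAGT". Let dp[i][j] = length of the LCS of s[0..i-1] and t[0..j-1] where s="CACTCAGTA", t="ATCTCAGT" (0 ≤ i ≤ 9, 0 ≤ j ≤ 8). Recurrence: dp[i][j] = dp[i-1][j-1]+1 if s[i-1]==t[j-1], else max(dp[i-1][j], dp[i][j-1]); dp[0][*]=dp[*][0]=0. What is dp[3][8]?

2

   ''  A  T  C  T  C  A  G  T
''  0  0  0  0  0  0  0  0  0
 C  0  0  0  1  1  1  1  1  1
 A  0  1  1  1  1  1  2  2  2
 C  0  1  1  2  2  2  2  2  2
 T  0  1  2  2  3  3  3  3  3
 C  0  1  2  3  3  4  4  4  4
 A  0  1  2  3  3  4  5  5  5
 G  0  1  2  3  3  4  5  6  6
 T  0  1  2  3  4  4  5  6  7
 A  0  1  2  3  4  4  5  6  7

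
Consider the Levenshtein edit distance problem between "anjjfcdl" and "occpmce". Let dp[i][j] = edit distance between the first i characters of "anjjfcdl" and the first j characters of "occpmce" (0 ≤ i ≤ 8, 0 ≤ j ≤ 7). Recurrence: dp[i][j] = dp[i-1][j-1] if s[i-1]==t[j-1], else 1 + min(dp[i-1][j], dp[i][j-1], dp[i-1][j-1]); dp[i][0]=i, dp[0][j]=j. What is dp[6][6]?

   ''  o  c  c  p  m  c  e
''  0  1  2  3  4  5  6  7
 a  1  1  2  3  4  5  6  7
 n  2  2  2  3  4  5  6  7
 j  3  3  3  3  4  5  6  7
 j  4  4  4  4  4  5  6  7
 f  5  5  5  5  5  5  6  7
 c  6  6  5  5  6  6  5  6
 d  7  7  6  6  6  7  6  6
 l  8  8  7  7  7  7  7  7

5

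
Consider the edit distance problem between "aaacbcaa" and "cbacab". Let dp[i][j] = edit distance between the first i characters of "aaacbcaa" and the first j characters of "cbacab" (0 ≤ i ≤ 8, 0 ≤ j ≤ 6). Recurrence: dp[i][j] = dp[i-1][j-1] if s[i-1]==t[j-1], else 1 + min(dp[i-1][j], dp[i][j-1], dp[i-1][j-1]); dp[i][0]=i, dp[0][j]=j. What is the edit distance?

   ''  c  b  a  c  a  b
''  0  1  2  3  4  5  6
 a  1  1  2  2  3  4  5
 a  2  2  2  2  3  3  4
 a  3  3  3  2  3  3  4
 c  4  3  4  3  2  3  4
 b  5  4  3  4  3  3  3
 c  6  5  4  4  4  4  4
 a  7  6  5  4  5  4  5
 a  8  7  6  5  5  5  5

5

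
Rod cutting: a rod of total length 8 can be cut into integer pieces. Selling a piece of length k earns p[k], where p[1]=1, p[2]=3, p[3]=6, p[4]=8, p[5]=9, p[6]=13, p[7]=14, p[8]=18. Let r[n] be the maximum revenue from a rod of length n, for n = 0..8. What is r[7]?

   n    0    1    2    3    4    5    6    7    8
r[n]    0    1    3    6    8    9   13   14   18

14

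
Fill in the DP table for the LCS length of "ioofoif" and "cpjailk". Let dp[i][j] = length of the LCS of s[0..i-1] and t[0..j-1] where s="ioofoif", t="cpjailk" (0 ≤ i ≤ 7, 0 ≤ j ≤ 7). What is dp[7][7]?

   ''  c  p  j  a  i  l  k
''  0  0  0  0  0  0  0  0
 i  0  0  0  0  0  1  1  1
 o  0  0  0  0  0  1  1  1
 o  0  0  0  0  0  1  1  1
 f  0  0  0  0  0  1  1  1
 o  0  0  0  0  0  1  1  1
 i  0  0  0  0  0  1  1  1
 f  0  0  0  0  0  1  1  1

1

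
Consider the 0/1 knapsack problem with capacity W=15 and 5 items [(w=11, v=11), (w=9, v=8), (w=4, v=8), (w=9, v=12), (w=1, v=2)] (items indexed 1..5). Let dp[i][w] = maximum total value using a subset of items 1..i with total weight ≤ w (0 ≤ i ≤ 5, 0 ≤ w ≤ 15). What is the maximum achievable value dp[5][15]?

22

i\w   0   1   2   3   4   5   6   7   8   9  10  11  12  13  14  15
  0   0   0   0   0   0   0   0   0   0   0   0   0   0   0   0   0
  1   0   0   0   0   0   0   0   0   0   0   0  11  11  11  11  11
  2   0   0   0   0   0   0   0   0   0   8   8  11  11  11  11  11
  3   0   0   0   0   8   8   8   8   8   8   8  11  11  16  16  19
  4   0   0   0   0   8   8   8   8   8  12  12  12  12  20  20  20
  5   0   2   2   2   8  10  10  10  10  12  14  14  14  20  22  22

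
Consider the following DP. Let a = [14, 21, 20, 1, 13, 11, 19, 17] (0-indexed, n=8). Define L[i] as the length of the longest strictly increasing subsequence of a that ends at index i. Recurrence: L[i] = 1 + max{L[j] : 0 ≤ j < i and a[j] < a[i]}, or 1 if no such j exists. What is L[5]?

   i    0    1    2    3    4    5    6    7
a[i]   14   21   20    1   13   11   19   17
L[i]    1    2    2    1    2    2    3    3

2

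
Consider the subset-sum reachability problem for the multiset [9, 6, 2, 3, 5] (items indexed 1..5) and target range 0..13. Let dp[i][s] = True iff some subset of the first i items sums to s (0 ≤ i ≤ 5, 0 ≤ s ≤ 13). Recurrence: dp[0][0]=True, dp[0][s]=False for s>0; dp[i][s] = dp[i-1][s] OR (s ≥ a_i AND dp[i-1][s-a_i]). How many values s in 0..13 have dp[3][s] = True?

6

i\s   0   1   2   3   4   5   6   7   8   9  10  11  12  13
  0   T   F   F   F   F   F   F   F   F   F   F   F   F   F
  1   T   F   F   F   F   F   F   F   F   T   F   F   F   F
  2   T   F   F   F   F   F   T   F   F   T   F   F   F   F
  3   T   F   T   F   F   F   T   F   T   T   F   T   F   F
  4   T   F   T   T   F   T   T   F   T   T   F   T   T   F
  5   T   F   T   T   F   T   T   T   T   T   T   T   T   T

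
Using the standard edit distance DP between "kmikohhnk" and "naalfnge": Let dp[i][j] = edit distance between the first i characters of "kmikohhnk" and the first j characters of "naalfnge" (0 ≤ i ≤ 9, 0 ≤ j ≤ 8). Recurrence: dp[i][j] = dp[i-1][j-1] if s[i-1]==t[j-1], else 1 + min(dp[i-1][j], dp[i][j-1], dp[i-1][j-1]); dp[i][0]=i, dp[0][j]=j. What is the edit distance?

9

   ''  n  a  a  l  f  n  g  e
''  0  1  2  3  4  5  6  7  8
 k  1  1  2  3  4  5  6  7  8
 m  2  2  2  3  4  5  6  7  8
 i  3  3  3  3  4  5  6  7  8
 k  4  4  4  4  4  5  6  7  8
 o  5  5  5  5  5  5  6  7  8
 h  6  6  6  6  6  6  6  7  8
 h  7  7  7  7  7  7  7  7  8
 n  8  7  8  8  8  8  7  8  8
 k  9  8  8  9  9  9  8  8  9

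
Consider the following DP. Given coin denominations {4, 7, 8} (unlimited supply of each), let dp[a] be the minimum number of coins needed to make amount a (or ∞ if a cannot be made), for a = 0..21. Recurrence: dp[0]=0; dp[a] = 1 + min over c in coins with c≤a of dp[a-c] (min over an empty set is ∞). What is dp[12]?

2

 a  0  1  2  3  4  5  6  7  8  9 10 11 12 13 14 15 16 17 18 19 20 21
dp  0  -  -  -  1  -  -  1  1  -  -  2  2  -  2  2  2  -  3  3  3  3
(- denotes ∞ / unreachable)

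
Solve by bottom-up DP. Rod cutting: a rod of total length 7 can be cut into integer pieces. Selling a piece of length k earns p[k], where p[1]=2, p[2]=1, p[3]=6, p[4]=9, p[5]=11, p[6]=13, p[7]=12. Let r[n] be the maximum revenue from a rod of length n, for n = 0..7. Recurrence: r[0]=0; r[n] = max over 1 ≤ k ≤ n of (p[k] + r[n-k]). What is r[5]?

11

   n    0    1    2    3    4    5    6    7
r[n]    0    2    4    6    9   11   13   15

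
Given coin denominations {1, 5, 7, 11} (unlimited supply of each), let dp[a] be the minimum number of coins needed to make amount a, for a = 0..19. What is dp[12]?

 a  0  1  2  3  4  5  6  7  8  9 10 11 12 13 14 15 16 17 18 19
dp  0  1  2  3  4  1  2  1  2  3  2  1  2  3  2  3  2  3  2  3

2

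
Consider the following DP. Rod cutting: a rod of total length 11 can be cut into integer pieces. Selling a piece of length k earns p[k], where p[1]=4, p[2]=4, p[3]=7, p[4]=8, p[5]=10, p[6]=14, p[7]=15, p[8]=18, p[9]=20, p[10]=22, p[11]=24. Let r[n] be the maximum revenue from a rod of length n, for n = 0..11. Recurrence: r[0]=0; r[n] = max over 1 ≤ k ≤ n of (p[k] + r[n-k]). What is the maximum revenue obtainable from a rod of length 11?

44

   n    0    1    2    3    4    5    6    7    8    9   10   11
r[n]    0    4    8   12   16   20   24   28   32   36   40   44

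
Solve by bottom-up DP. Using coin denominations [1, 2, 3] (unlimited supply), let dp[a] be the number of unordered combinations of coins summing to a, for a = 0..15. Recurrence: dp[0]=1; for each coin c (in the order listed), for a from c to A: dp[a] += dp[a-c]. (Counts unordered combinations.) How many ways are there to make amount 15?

after  coin     0     1     2     3     4     5     6     7     8     9    10    11    12    13    14    15
          1     1     1     1     1     1     1     1     1     1     1     1     1     1     1     1     1
          2     1     1     2     2     3     3     4     4     5     5     6     6     7     7     8     8
          3     1     1     2     3     4     5     7     8    10    12    14    16    19    21    24    27

27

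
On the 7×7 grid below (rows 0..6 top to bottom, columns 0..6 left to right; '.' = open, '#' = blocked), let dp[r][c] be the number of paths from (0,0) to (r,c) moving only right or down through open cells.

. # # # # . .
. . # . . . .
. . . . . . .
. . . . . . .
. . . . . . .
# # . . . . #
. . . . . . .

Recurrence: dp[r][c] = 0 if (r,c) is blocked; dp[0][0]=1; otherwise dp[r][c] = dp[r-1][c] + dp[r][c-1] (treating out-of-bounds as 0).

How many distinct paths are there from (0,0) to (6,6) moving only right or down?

r\c   0   1   2   3   4   5   6
  0   1   0   0   0   0   0   0
  1   1   1   0   0   0   0   0
  2   1   2   2   2   2   2   2
  3   1   3   5   7   9  11  13
  4   1   4   9  16  25  36  49
  5   0   0   9  25  50  86   0
  6   0   0   9  34  84 170 170

170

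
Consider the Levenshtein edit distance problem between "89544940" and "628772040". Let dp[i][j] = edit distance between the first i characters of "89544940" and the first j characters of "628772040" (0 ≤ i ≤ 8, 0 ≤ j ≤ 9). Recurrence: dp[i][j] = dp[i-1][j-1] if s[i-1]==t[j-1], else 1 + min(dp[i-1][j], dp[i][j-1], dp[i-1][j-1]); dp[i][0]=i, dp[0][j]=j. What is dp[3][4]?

4

   ''  6  2  8  7  7  2  0  4  0
''  0  1  2  3  4  5  6  7  8  9
 8  1  1  2  2  3  4  5  6  7  8
 9  2  2  2  3  3  4  5  6  7  8
 5  3  3  3  3  4  4  5  6  7  8
 4  4  4  4  4  4  5  5  6  6  7
 4  5  5  5  5  5  5  6  6  6  7
 9  6  6  6  6  6  6  6  7  7  7
 4  7  7  7  7  7  7  7  7  7  8
 0  8  8  8  8  8  8  8  7  8  7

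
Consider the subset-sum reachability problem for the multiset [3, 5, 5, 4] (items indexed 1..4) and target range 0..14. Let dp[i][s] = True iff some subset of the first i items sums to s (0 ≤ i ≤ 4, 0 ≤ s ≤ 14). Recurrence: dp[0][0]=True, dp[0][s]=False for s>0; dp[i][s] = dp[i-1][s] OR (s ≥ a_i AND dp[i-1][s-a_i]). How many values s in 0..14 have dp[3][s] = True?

i\s   0   1   2   3   4   5   6   7   8   9  10  11  12  13  14
  0   T   F   F   F   F   F   F   F   F   F   F   F   F   F   F
  1   T   F   F   T   F   F   F   F   F   F   F   F   F   F   F
  2   T   F   F   T   F   T   F   F   T   F   F   F   F   F   F
  3   T   F   F   T   F   T   F   F   T   F   T   F   F   T   F
  4   T   F   F   T   T   T   F   T   T   T   T   F   T   T   T

6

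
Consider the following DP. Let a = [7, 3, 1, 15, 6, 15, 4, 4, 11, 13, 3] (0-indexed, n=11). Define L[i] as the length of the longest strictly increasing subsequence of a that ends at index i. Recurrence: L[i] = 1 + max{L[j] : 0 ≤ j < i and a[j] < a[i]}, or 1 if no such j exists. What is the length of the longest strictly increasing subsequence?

   i    0    1    2    3    4    5    6    7    8    9   10
a[i]    7    3    1   15    6   15    4    4   11   13    3
L[i]    1    1    1    2    2    3    2    2    3    4    2

4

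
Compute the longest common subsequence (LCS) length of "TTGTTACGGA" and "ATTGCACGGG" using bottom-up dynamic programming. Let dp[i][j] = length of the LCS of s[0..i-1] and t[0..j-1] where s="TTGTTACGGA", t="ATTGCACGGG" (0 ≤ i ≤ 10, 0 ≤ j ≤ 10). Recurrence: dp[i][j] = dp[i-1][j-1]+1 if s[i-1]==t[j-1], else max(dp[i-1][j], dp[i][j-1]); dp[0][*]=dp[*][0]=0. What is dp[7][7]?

   ''  A  T  T  G  C  A  C  G  G  G
''  0  0  0  0  0  0  0  0  0  0  0
 T  0  0  1  1  1  1  1  1  1  1  1
 T  0  0  1  2  2  2  2  2  2  2  2
 G  0  0  1  2  3  3  3  3  3  3  3
 T  0  0  1  2  3  3  3  3  3  3  3
 T  0  0  1  2  3  3  3  3  3  3  3
 A  0  1  1  2  3  3  4  4  4  4  4
 C  0  1  1  2  3  4  4  5  5  5  5
 G  0  1  1  2  3  4  4  5  6  6  6
 G  0  1  1  2  3  4  4  5  6  7  7
 A  0  1  1  2  3  4  5  5  6  7  7

5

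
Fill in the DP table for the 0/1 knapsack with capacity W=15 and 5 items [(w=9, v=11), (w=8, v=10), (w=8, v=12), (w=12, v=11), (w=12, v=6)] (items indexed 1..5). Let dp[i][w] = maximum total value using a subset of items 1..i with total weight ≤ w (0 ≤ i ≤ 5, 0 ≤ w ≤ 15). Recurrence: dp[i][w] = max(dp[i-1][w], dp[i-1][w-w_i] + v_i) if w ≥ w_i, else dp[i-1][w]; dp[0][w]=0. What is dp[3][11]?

i\w   0   1   2   3   4   5   6   7   8   9  10  11  12  13  14  15
  0   0   0   0   0   0   0   0   0   0   0   0   0   0   0   0   0
  1   0   0   0   0   0   0   0   0   0  11  11  11  11  11  11  11
  2   0   0   0   0   0   0   0   0  10  11  11  11  11  11  11  11
  3   0   0   0   0   0   0   0   0  12  12  12  12  12  12  12  12
  4   0   0   0   0   0   0   0   0  12  12  12  12  12  12  12  12
  5   0   0   0   0   0   0   0   0  12  12  12  12  12  12  12  12

12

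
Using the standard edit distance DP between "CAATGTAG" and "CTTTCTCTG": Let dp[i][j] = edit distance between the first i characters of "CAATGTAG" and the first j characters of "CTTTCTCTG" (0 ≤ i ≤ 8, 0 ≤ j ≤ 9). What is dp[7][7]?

   ''  C  T  T  T  C  T  C  T  G
''  0  1  2  3  4  5  6  7  8  9
 C  1  0  1  2  3  4  5  6  7  8
 A  2  1  1  2  3  4  5  6  7  8
 A  3  2  2  2  3  4  5  6  7  8
 T  4  3  2  2  2  3  4  5  6  7
 G  5  4  3  3  3  3  4  5  6  6
 T  6  5  4  3  3  4  3  4  5  6
 A  7  6  5  4  4  4  4  4  5  6
 G  8  7  6  5  5  5  5  5  5  5

4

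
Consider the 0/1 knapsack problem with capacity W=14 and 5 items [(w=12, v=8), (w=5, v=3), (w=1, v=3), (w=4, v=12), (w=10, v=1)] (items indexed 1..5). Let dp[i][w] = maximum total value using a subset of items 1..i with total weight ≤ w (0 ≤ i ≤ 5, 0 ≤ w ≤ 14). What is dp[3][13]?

i\w   0   1   2   3   4   5   6   7   8   9  10  11  12  13  14
  0   0   0   0   0   0   0   0   0   0   0   0   0   0   0   0
  1   0   0   0   0   0   0   0   0   0   0   0   0   8   8   8
  2   0   0   0   0   0   3   3   3   3   3   3   3   8   8   8
  3   0   3   3   3   3   3   6   6   6   6   6   6   8  11  11
  4   0   3   3   3  12  15  15  15  15  15  18  18  18  18  18
  5   0   3   3   3  12  15  15  15  15  15  18  18  18  18  18

11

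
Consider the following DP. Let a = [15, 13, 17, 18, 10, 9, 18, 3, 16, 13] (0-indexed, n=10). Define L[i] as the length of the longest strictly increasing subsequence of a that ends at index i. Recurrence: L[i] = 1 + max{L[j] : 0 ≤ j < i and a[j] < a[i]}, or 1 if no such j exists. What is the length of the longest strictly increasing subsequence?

   i    0    1    2    3    4    5    6    7    8    9
a[i]   15   13   17   18   10    9   18    3   16   13
L[i]    1    1    2    3    1    1    3    1    2    2

3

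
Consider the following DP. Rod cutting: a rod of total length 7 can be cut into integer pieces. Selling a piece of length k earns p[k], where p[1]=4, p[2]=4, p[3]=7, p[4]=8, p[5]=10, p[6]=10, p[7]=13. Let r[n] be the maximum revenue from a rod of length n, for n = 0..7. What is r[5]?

   n    0    1    2    3    4    5    6    7
r[n]    0    4    8   12   16   20   24   28

20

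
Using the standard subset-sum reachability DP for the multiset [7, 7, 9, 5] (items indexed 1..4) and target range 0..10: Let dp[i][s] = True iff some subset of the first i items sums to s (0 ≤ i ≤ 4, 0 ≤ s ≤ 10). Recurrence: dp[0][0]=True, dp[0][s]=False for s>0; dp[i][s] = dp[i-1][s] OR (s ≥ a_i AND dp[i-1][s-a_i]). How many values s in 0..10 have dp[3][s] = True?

i\s   0   1   2   3   4   5   6   7   8   9  10
  0   T   F   F   F   F   F   F   F   F   F   F
  1   T   F   F   F   F   F   F   T   F   F   F
  2   T   F   F   F   F   F   F   T   F   F   F
  3   T   F   F   F   F   F   F   T   F   T   F
  4   T   F   F   F   F   T   F   T   F   T   F

3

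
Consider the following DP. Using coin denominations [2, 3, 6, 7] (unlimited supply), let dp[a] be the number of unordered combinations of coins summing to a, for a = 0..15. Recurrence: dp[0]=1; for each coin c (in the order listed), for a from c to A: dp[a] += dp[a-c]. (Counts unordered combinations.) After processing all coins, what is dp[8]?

3

after  coin     0     1     2     3     4     5     6     7     8     9    10    11    12    13    14    15
          2     1     0     1     0     1     0     1     0     1     0     1     0     1     0     1     0
          3     1     0     1     1     1     1     2     1     2     2     2     2     3     2     3     3
          6     1     0     1     1     1     1     3     1     3     3     3     3     6     3     6     6
          7     1     0     1     1     1     1     3     2     3     4     4     4     7     6     8     9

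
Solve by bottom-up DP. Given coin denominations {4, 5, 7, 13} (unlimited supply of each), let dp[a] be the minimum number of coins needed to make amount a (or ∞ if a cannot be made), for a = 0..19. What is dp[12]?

2

 a  0  1  2  3  4  5  6  7  8  9 10 11 12 13 14 15 16 17 18 19
dp  0  -  -  -  1  1  -  1  2  2  2  2  2  1  2  3  3  2  2  3
(- denotes ∞ / unreachable)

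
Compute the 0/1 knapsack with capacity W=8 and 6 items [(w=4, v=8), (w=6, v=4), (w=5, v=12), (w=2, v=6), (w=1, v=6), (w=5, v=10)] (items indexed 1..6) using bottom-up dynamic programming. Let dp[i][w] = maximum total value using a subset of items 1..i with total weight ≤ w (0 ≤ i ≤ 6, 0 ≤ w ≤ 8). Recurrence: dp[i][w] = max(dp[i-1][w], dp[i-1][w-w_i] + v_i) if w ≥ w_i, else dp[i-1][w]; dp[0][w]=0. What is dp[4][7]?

i\w   0   1   2   3   4   5   6   7   8
  0   0   0   0   0   0   0   0   0   0
  1   0   0   0   0   8   8   8   8   8
  2   0   0   0   0   8   8   8   8   8
  3   0   0   0   0   8  12  12  12  12
  4   0   0   6   6   8  12  14  18  18
  5   0   6   6  12  12  14  18  20  24
  6   0   6   6  12  12  14  18  20  24

18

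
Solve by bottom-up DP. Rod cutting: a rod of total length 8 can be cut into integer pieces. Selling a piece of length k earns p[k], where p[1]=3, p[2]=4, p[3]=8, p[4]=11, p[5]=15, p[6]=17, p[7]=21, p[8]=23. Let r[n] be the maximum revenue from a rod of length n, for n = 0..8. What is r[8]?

24

   n    0    1    2    3    4    5    6    7    8
r[n]    0    3    6    9   12   15   18   21   24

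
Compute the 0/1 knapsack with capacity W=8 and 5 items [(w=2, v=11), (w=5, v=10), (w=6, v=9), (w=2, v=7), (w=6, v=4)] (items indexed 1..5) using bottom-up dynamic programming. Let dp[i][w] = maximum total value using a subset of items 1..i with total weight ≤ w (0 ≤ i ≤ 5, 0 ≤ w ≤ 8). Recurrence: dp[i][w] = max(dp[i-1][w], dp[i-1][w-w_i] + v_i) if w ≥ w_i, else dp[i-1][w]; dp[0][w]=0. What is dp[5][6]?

18

i\w   0   1   2   3   4   5   6   7   8
  0   0   0   0   0   0   0   0   0   0
  1   0   0  11  11  11  11  11  11  11
  2   0   0  11  11  11  11  11  21  21
  3   0   0  11  11  11  11  11  21  21
  4   0   0  11  11  18  18  18  21  21
  5   0   0  11  11  18  18  18  21  21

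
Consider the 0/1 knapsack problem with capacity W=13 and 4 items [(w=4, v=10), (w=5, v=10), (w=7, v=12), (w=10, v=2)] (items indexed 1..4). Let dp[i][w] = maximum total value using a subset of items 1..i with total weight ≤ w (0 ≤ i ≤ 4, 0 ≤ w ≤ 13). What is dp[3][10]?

20

i\w   0   1   2   3   4   5   6   7   8   9  10  11  12  13
  0   0   0   0   0   0   0   0   0   0   0   0   0   0   0
  1   0   0   0   0  10  10  10  10  10  10  10  10  10  10
  2   0   0   0   0  10  10  10  10  10  20  20  20  20  20
  3   0   0   0   0  10  10  10  12  12  20  20  22  22  22
  4   0   0   0   0  10  10  10  12  12  20  20  22  22  22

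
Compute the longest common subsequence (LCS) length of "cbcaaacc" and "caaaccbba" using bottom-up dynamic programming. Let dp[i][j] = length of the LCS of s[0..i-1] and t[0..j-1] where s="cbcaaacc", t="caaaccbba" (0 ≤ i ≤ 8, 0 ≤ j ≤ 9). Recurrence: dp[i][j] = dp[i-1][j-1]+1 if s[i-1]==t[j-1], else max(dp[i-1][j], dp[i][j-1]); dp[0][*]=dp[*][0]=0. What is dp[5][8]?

   ''  c  a  a  a  c  c  b  b  a
''  0  0  0  0  0  0  0  0  0  0
 c  0  1  1  1  1  1  1  1  1  1
 b  0  1  1  1  1  1  1  2  2  2
 c  0  1  1  1  1  2  2  2  2  2
 a  0  1  2  2  2  2  2  2  2  3
 a  0  1  2  3  3  3  3  3  3  3
 a  0  1  2  3  4  4  4  4  4  4
 c  0  1  2  3  4  5  5  5  5  5
 c  0  1  2  3  4  5  6  6  6  6

3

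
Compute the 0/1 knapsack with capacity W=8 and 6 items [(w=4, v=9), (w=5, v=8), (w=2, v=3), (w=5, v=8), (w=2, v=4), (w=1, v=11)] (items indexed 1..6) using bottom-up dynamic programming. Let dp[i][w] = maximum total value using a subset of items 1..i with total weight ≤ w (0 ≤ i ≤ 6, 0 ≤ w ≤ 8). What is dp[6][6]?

20

i\w   0   1   2   3   4   5   6   7   8
  0   0   0   0   0   0   0   0   0   0
  1   0   0   0   0   9   9   9   9   9
  2   0   0   0   0   9   9   9   9   9
  3   0   0   3   3   9   9  12  12  12
  4   0   0   3   3   9   9  12  12  12
  5   0   0   4   4   9   9  13  13  16
  6   0  11  11  15  15  20  20  24  24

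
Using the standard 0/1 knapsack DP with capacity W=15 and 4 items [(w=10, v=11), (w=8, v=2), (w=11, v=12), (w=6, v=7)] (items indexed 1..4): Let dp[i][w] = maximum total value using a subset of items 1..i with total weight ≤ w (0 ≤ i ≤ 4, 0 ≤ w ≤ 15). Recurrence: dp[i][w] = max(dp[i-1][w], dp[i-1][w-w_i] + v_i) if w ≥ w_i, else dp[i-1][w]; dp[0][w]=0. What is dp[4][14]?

12

i\w   0   1   2   3   4   5   6   7   8   9  10  11  12  13  14  15
  0   0   0   0   0   0   0   0   0   0   0   0   0   0   0   0   0
  1   0   0   0   0   0   0   0   0   0   0  11  11  11  11  11  11
  2   0   0   0   0   0   0   0   0   2   2  11  11  11  11  11  11
  3   0   0   0   0   0   0   0   0   2   2  11  12  12  12  12  12
  4   0   0   0   0   0   0   7   7   7   7  11  12  12  12  12  12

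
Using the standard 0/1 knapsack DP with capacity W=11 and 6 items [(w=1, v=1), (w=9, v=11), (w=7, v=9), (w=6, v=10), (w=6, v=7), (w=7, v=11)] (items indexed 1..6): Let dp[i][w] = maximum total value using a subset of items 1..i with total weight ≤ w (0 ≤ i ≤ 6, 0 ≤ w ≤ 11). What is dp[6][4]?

i\w   0   1   2   3   4   5   6   7   8   9  10  11
  0   0   0   0   0   0   0   0   0   0   0   0   0
  1   0   1   1   1   1   1   1   1   1   1   1   1
  2   0   1   1   1   1   1   1   1   1  11  12  12
  3   0   1   1   1   1   1   1   9  10  11  12  12
  4   0   1   1   1   1   1  10  11  11  11  12  12
  5   0   1   1   1   1   1  10  11  11  11  12  12
  6   0   1   1   1   1   1  10  11  12  12  12  12

1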